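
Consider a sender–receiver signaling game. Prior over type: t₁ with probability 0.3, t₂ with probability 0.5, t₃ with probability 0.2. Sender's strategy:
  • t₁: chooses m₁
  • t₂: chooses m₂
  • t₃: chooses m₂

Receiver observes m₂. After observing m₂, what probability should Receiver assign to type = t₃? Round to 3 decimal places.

Apply Bayes' rule using the sender's strategy as the likelihood.
P(m₂) = 0.3·0 + 0.5·1 + 0.2·1 = 0.7
P(t₃ | m₂) = (0.2·1) / 0.7 = 0.2 / 0.7 = 0.285714

0.286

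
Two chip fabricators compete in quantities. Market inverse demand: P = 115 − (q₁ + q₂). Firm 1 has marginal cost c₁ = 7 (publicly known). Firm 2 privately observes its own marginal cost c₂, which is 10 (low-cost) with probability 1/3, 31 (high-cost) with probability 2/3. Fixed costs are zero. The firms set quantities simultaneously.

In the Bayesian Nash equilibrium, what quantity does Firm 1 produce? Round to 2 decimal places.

41.67

Firm 2 with cost c maximizes (115 − (q₁+q₂) − c)·q₂, giving q₂(c) = (115 − c − q₁)/2.
E[c₂] = 1/3·10 + 2/3·31 = 24
Firm 1's FOC against E[q₂] yields q₁ = (115 − 2·7 + E[c₂])/3 = (115 − 14 + 24)/3 = 41.6667.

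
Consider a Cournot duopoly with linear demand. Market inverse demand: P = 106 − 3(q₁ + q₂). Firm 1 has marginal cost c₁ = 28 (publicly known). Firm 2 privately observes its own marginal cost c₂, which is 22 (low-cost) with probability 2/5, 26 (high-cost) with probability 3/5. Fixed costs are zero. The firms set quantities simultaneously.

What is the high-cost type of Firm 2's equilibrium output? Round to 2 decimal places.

Type-c best response for Firm 2: q₂(c) = (106 − c)/6 − q₁/2.
Firm 1 maximizes expected profit; its first-order condition is 106 − 6q₁ − 3E[q₂] − 28 = 0.
Substituting E[q₂] and solving: E[c₂] = 24.4, so q₁ = (106 − 2·28 + 24.4)/9 = 8.26667.
q₂(high-cost) = (106 − 26 − 3·8.26667)/6 = 9.2.

9.20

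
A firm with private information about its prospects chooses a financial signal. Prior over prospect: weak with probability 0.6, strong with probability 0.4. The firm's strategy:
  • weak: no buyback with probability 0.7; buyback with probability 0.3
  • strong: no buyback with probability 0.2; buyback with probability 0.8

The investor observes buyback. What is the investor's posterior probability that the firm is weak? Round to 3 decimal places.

0.360

P(buyback) = 0.6·0.3 + 0.4·0.8 = 0.5
P(weak | buyback) = (0.6·0.3) / 0.5 = 0.18 / 0.5 = 0.36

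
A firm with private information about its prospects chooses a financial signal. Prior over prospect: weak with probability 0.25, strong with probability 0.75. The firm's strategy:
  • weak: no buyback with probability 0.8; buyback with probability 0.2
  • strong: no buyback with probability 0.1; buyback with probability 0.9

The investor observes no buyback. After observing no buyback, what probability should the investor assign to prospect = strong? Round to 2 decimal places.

P(no buyback) = 0.25·0.8 + 0.75·0.1 = 0.275
P(strong | no buyback) = (0.75·0.1) / 0.275 = 0.075 / 0.275 = 0.272727

0.27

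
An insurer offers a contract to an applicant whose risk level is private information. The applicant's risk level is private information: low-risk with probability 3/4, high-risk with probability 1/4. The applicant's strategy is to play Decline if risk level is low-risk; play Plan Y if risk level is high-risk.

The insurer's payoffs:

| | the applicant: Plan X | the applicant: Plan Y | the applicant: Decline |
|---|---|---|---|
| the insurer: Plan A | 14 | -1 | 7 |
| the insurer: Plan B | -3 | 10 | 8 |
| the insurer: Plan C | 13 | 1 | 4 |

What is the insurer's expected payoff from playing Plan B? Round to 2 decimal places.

E[Plan B] = 3/4·8 + 1/4·10 = 6 + 5/2 = 17/2

8.50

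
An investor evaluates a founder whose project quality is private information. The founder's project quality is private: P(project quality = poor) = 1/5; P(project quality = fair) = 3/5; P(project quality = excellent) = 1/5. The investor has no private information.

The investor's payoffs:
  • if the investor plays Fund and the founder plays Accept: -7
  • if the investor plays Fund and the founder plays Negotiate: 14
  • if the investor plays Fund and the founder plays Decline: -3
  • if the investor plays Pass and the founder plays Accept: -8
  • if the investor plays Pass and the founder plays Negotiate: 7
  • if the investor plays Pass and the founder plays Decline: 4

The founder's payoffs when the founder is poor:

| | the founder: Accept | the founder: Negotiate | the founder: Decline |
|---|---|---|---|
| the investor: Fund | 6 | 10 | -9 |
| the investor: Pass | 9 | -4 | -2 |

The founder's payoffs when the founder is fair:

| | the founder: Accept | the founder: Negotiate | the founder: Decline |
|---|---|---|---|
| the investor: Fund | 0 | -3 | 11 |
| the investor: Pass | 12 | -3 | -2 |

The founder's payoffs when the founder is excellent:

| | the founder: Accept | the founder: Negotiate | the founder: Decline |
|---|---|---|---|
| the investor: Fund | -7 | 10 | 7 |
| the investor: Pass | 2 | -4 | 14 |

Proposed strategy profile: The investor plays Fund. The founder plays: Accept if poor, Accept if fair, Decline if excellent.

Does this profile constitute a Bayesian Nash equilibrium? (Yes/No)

No

The investor plays Fund: E[Fund] = 1/5·(-7) + 3/5·(-7) + 1/5·(-3) = -31/5; E[Pass] = -28/5. Not best-responding. ✗
The founder (project quality poor), facing Fund: Accept gives 6, Negotiate gives 10, Decline gives -9. Proposed Accept is not best — profitable deviation exists. ✗
The founder (project quality fair), facing Fund: Accept gives 0, Negotiate gives -3, Decline gives 11. Proposed Accept is not best — profitable deviation exists. ✗
The founder (project quality excellent), facing Fund: Accept gives -7, Negotiate gives 10, Decline gives 7. Proposed Decline is not best — profitable deviation exists. ✗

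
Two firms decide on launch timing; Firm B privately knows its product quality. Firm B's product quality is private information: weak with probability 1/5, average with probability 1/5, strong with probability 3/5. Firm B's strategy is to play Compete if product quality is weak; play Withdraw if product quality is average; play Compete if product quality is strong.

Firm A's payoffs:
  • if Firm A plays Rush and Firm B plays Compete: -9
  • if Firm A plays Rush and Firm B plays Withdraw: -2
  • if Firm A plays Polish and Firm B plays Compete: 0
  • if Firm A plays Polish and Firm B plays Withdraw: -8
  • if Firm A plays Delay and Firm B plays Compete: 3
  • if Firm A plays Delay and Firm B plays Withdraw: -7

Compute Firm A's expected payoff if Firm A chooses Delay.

1

E[Delay] = 1/5·3 + 1/5·(-7) + 3/5·3 = 3/5 + (-7/5) + 9/5 = 1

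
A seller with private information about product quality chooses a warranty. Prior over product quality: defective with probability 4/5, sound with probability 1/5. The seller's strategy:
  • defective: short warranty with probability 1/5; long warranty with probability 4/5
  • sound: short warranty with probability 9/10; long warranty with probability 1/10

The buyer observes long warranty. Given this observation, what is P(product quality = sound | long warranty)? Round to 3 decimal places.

P(long warranty) = (4/5)·(4/5) + (1/5)·(1/10) = 33/50
P(sound | long warranty) = ((1/5)·(1/10)) / (33/50) = (1/50) / (33/50) = 1/33

0.030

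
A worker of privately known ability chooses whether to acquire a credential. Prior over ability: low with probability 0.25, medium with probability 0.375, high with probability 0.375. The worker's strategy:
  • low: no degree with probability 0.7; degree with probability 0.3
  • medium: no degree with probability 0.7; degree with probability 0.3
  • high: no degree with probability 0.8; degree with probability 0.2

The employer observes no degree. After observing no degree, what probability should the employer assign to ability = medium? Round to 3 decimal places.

0.356

P(no degree) = 0.25·0.7 + 0.375·0.7 + 0.375·0.8 = 0.7375
P(medium | no degree) = (0.375·0.7) / 0.7375 = 0.2625 / 0.7375 = 0.355932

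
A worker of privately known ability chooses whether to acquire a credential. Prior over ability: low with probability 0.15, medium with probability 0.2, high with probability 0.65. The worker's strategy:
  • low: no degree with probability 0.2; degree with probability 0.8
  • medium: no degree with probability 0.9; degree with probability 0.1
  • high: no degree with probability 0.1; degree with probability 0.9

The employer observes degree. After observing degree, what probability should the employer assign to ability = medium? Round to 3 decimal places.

0.028

Apply Bayes' rule using the sender's strategy as the likelihood.
P(degree) = 0.15·0.8 + 0.2·0.1 + 0.65·0.9 = 0.725
P(medium | degree) = (0.2·0.1) / 0.725 = 0.02 / 0.725 = 0.0275862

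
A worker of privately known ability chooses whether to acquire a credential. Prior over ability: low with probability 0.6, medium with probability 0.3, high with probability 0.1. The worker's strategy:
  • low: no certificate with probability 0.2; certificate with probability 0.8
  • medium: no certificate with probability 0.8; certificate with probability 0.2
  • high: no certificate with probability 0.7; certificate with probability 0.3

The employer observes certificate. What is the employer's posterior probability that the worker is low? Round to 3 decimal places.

P(certificate) = 0.6·0.8 + 0.3·0.2 + 0.1·0.3 = 0.57
P(low | certificate) = (0.6·0.8) / 0.57 = 0.48 / 0.57 = 0.842105

0.842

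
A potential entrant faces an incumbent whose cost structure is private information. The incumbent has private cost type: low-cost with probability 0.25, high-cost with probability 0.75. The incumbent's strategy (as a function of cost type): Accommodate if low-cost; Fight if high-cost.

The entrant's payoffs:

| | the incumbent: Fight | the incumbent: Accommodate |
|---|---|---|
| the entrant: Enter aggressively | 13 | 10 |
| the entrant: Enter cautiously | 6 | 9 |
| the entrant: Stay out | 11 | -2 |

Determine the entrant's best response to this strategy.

Enter aggressively

E[Enter aggressively] = 0.25·(10) + 0.75·(13) = 12.25
E[Enter cautiously] = 0.25·(9) + 0.75·(6) = 6.75
E[Stay out] = 0.25·(-2) + 0.75·(11) = 7.75
Best response: Enter aggressively (12.25 is the largest).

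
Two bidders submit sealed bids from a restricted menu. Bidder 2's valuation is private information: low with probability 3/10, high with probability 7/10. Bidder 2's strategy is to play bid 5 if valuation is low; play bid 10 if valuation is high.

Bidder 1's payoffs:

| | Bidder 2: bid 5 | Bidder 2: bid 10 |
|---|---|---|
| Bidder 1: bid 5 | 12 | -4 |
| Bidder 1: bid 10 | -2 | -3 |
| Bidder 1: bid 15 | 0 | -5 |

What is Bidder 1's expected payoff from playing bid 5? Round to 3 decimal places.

E[bid 5] = 3/10·12 + 7/10·(-4) = 18/5 + (-14/5) = 4/5

0.800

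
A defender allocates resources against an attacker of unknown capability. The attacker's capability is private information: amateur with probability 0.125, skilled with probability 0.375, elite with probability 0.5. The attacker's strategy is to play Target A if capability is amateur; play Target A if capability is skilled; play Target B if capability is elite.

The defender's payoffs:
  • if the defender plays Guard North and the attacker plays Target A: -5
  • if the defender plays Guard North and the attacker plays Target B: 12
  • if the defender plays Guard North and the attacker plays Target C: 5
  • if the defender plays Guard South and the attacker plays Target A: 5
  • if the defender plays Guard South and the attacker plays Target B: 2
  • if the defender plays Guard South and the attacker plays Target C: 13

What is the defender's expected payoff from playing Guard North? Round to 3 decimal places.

E[Guard North] = 0.125·(-5) + 0.375·(-5) + 0.5·12 = (-0.625) + (-1.875) + 6 = 3.5

3.500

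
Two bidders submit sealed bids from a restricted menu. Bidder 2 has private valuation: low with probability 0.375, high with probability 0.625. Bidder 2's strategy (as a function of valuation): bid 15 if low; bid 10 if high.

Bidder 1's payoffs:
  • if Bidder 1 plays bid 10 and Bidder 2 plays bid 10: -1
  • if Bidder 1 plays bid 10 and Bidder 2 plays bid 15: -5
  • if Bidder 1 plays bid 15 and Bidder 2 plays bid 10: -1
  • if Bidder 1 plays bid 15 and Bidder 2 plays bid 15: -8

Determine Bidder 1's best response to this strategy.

Compute Bidder 1's expected payoff for each action, taking the expectation over Bidder 2's type.
E[bid 10] = 0.375·(-5) + 0.625·(-1) = -2.5
E[bid 15] = 0.375·(-8) + 0.625·(-1) = -3.625
Best response: bid 10 (-2.5 is the largest).

bid 10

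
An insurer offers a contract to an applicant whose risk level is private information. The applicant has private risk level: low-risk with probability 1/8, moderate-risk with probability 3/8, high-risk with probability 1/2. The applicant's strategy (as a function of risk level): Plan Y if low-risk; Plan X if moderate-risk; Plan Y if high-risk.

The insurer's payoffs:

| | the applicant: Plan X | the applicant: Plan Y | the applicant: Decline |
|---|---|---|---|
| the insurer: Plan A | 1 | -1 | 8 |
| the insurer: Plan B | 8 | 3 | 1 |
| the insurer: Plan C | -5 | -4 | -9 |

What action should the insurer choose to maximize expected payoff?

Plan B

E[Plan A] = 1/8·(-1) + 3/8·(1) + 1/2·(-1) = -1/4
E[Plan B] = 1/8·(3) + 3/8·(8) + 1/2·(3) = 39/8
E[Plan C] = 1/8·(-4) + 3/8·(-5) + 1/2·(-4) = -35/8
Best response: Plan B (39/8 is the largest).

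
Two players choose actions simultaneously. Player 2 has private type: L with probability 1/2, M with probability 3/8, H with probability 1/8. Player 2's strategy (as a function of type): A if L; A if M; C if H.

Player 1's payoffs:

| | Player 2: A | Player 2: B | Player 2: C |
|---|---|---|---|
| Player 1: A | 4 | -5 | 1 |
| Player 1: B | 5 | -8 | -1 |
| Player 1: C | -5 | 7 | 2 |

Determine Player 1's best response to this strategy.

B

E[A] = 1/2·(4) + 3/8·(4) + 1/8·(1) = 29/8
E[B] = 1/2·(5) + 3/8·(5) + 1/8·(-1) = 17/4
E[C] = 1/2·(-5) + 3/8·(-5) + 1/8·(2) = -33/8
Best response: B (17/4 is the largest).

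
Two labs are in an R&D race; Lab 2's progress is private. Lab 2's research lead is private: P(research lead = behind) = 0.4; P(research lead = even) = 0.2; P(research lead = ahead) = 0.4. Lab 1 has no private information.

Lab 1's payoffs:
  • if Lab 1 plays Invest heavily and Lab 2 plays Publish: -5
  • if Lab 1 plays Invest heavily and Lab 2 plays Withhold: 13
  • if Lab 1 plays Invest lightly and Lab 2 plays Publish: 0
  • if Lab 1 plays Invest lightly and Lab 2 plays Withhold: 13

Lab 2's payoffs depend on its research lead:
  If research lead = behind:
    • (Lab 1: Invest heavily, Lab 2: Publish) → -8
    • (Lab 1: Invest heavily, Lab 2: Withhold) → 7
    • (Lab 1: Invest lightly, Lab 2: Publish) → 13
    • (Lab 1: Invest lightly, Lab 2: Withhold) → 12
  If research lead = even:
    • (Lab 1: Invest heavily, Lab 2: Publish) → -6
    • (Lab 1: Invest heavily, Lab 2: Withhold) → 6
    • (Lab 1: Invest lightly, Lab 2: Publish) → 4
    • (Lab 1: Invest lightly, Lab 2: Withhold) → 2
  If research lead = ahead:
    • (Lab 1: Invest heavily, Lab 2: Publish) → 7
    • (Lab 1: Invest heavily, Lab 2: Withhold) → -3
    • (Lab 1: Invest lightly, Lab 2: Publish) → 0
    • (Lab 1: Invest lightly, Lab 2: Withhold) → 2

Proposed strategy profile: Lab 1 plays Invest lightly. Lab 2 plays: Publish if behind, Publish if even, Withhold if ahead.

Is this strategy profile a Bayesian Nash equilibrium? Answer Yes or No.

Yes

Lab 1 plays Invest lightly: E[Invest lightly] = 0.4·(0) + 0.2·(0) + 0.4·(13) = 5.2; E[Invest heavily] = 2.2. Best-responding. ✓
Lab 2 (research lead behind), facing Invest lightly: Publish gives 13, Withhold gives 12. Proposed Publish is best. ✓
Lab 2 (research lead even), facing Invest lightly: Publish gives 4, Withhold gives 2. Proposed Publish is best. ✓
Lab 2 (research lead ahead), facing Invest lightly: Publish gives 0, Withhold gives 2. Proposed Withhold is best. ✓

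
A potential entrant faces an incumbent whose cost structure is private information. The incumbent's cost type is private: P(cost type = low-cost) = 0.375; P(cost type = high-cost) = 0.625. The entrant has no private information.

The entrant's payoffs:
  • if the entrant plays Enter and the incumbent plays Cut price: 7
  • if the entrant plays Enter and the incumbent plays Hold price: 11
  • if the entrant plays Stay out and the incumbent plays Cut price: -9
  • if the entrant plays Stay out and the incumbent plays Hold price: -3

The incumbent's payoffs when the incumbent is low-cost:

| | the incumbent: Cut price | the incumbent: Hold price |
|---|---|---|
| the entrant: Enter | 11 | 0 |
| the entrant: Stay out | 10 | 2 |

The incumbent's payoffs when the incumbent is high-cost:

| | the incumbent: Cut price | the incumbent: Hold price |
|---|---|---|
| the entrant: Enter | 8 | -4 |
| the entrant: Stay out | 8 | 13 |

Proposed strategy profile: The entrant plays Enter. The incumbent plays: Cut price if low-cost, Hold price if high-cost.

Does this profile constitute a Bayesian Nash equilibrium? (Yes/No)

A profile is a BNE iff every type of every player is best-responding given beliefs about the other side.
The entrant plays Enter: E[Enter] = 0.375·(7) + 0.625·(11) = 9.5; E[Stay out] = -5.25. Best-responding. ✓
The incumbent (cost type low-cost), facing Enter: Cut price gives 11, Hold price gives 0. Proposed Cut price is best. ✓
The incumbent (cost type high-cost), facing Enter: Cut price gives 8, Hold price gives -4. Proposed Hold price is not best — profitable deviation exists. ✗

No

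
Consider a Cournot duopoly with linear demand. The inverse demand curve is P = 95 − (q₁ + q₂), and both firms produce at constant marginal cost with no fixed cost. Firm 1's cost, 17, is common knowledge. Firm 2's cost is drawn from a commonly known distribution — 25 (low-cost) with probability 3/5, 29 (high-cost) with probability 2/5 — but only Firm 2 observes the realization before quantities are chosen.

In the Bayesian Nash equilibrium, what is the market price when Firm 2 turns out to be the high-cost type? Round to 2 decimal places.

Each type of Firm 2 best-responds to q₁; Firm 1 best-responds to the expected q₂ over Firm 2's types.
Firm 2 with cost c maximizes (95 − (q₁+q₂) − c)·q₂, giving q₂(c) = (95 − c − q₁)/2.
E[c₂] = 3/5·25 + 2/5·29 = 26.6
Firm 1's FOC against E[q₂] yields q₁ = (95 − 2·17 + E[c₂])/3 = (95 − 34 + 26.6)/3 = 29.2.
q₂(high-cost) = 18.4, so P = 95 − (29.2 + 18.4) = 47.4.

47.40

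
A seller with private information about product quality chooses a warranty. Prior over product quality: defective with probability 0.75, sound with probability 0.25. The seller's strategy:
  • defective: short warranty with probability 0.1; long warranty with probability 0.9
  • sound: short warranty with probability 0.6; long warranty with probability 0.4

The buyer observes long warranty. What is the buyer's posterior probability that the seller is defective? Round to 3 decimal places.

P(long warranty) = 0.75·0.9 + 0.25·0.4 = 0.775
P(defective | long warranty) = (0.75·0.9) / 0.775 = 0.675 / 0.775 = 0.870968

0.871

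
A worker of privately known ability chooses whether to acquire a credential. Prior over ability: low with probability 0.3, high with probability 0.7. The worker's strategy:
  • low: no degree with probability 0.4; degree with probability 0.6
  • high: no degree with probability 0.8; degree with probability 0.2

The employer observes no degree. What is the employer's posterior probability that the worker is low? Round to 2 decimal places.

0.18

P(no degree) = 0.3·0.4 + 0.7·0.8 = 0.68
P(low | no degree) = (0.3·0.4) / 0.68 = 0.12 / 0.68 = 0.176471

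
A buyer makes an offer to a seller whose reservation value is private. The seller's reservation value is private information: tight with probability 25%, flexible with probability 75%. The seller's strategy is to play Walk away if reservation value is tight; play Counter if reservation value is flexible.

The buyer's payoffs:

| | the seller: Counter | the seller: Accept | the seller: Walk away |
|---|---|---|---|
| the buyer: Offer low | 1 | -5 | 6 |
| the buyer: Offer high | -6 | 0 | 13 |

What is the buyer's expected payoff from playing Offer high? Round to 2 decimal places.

E[Offer high] = 0.25·13 + 0.75·(-6) = 3.25 + (-4.5) = -1.25

-1.25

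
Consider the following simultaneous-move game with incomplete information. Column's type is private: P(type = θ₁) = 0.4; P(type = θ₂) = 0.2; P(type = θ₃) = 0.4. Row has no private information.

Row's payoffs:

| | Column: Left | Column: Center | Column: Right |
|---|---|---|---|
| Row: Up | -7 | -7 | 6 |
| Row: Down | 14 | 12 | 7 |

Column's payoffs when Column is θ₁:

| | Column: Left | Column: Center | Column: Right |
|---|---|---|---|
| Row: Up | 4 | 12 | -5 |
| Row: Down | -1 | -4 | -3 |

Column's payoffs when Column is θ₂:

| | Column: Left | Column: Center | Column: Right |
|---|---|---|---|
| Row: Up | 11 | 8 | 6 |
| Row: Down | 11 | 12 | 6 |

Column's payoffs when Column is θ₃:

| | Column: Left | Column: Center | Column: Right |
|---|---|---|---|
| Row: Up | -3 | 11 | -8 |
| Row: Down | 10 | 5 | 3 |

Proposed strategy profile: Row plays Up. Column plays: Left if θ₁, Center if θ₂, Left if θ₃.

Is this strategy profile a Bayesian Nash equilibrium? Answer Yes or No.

Row plays Up: E[Up] = 0.4·(-7) + 0.2·(-7) + 0.4·(-7) = -7; E[Down] = 13.6. Not best-responding. ✗
Column (type θ₁), facing Up: Left gives 4, Center gives 12, Right gives -5. Proposed Left is not best — profitable deviation exists. ✗
Column (type θ₂), facing Up: Left gives 11, Center gives 8, Right gives 6. Proposed Center is not best — profitable deviation exists. ✗
Column (type θ₃), facing Up: Left gives -3, Center gives 11, Right gives -8. Proposed Left is not best — profitable deviation exists. ✗

No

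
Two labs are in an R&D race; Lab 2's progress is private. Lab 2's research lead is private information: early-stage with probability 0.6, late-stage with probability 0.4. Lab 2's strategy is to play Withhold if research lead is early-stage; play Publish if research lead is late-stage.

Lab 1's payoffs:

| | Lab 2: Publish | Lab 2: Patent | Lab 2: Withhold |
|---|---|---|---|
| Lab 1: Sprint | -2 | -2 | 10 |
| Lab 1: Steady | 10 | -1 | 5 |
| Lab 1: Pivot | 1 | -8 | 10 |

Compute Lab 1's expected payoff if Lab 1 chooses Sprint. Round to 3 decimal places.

Take the expectation over Lab 2's research lead, weighting each type's action by its prior probability.
E[Sprint] = 0.6·10 + 0.4·(-2) = 6 + (-0.8) = 5.2

5.200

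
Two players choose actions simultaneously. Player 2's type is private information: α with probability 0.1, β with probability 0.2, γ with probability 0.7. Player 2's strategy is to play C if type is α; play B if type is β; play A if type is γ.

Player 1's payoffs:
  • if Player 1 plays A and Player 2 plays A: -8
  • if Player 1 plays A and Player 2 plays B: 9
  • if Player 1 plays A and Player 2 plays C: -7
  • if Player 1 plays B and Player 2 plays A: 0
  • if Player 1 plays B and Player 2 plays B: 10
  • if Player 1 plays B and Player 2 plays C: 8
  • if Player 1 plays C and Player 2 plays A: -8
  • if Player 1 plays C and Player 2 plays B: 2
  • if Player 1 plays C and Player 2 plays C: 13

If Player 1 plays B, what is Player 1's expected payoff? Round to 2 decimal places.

Take the expectation over Player 2's type, weighting each type's action by its prior probability.
E[B] = 0.1·8 + 0.2·10 + 0.7·0 = 0.8 + 2 + 0 = 2.8

2.80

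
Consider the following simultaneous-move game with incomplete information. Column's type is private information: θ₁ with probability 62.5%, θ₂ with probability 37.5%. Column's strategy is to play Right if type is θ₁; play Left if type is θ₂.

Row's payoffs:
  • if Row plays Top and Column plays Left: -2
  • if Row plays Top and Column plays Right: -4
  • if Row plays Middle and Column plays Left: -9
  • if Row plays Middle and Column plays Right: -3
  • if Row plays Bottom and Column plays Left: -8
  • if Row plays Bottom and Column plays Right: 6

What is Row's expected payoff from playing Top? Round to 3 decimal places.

-3.250

E[Top] = 0.625·(-4) + 0.375·(-2) = (-2.5) + (-0.75) = -3.25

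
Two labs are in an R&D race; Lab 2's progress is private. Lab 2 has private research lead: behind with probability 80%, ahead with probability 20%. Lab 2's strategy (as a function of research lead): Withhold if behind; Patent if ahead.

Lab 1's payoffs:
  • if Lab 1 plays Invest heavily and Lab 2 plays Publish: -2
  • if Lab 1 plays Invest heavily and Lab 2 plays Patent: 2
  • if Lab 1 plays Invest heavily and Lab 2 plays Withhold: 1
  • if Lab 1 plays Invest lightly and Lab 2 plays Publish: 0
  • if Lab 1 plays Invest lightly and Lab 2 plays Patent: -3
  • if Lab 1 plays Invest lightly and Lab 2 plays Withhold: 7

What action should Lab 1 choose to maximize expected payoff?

Invest lightly

E[Invest heavily] = 0.8·(1) + 0.2·(2) = 1.2
E[Invest lightly] = 0.8·(7) + 0.2·(-3) = 5
Best response: Invest lightly (5 is the largest).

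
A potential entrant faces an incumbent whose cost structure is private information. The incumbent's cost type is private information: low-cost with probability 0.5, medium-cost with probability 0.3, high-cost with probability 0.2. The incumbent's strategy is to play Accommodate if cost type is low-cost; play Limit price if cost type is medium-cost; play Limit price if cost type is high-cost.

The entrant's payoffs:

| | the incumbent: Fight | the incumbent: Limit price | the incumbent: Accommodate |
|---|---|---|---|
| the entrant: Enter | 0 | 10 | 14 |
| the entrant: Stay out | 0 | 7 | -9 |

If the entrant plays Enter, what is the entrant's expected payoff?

12

E[Enter] = 0.5·14 + 0.3·10 + 0.2·10 = 7 + 3 + 2 = 12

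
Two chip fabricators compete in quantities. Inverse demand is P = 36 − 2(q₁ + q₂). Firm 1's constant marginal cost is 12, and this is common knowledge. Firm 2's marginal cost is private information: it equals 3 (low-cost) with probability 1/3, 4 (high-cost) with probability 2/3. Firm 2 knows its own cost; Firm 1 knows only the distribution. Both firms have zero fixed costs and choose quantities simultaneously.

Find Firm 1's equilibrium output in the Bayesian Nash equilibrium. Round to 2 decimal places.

Firm 2 with cost c maximizes (36 − 2(q₁+q₂) − c)·q₂, giving q₂(c) = (36 − c − 2q₁)/4.
E[c₂] = 1/3·3 + 2/3·4 = 3.66667
Firm 1's FOC against E[q₂] yields q₁ = (36 − 2·12 + E[c₂])/6 = (36 − 24 + 3.66667)/6 = 2.61111.

2.61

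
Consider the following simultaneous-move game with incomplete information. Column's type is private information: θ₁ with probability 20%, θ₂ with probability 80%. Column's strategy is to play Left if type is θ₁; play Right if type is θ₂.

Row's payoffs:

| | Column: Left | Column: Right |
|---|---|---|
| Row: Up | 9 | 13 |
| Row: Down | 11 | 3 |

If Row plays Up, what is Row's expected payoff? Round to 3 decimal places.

12.200

E[Up] = 0.2·9 + 0.8·13 = 1.8 + 10.4 = 12.2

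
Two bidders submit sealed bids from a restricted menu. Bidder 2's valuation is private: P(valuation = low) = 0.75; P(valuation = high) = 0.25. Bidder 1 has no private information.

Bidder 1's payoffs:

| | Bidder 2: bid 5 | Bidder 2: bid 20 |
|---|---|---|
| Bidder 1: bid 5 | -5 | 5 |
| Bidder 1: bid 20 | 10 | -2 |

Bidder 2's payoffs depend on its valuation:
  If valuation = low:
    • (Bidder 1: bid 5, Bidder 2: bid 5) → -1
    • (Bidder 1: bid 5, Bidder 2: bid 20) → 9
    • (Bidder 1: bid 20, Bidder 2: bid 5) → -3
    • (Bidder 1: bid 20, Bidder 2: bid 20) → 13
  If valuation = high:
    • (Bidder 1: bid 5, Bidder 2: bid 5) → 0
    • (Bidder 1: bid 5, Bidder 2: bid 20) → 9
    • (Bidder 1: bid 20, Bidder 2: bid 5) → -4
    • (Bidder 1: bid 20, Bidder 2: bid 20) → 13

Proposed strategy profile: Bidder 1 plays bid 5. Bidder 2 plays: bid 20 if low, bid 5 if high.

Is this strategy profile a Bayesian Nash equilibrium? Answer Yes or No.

No

Bidder 1 plays bid 5: E[bid 5] = 0.75·(5) + 0.25·(-5) = 2.5; E[bid 20] = 1. Best-responding. ✓
Bidder 2 (valuation low), facing bid 5: bid 5 gives -1, bid 20 gives 9. Proposed bid 20 is best. ✓
Bidder 2 (valuation high), facing bid 5: bid 5 gives 0, bid 20 gives 9. Proposed bid 5 is not best — profitable deviation exists. ✗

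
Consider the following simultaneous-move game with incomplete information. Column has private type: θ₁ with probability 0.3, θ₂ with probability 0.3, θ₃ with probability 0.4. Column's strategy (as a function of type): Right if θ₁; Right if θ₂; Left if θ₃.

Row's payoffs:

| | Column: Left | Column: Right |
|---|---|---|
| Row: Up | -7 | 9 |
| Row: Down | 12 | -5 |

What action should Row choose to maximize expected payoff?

Up

E[Up] = 0.3·(9) + 0.3·(9) + 0.4·(-7) = 2.6
E[Down] = 0.3·(-5) + 0.3·(-5) + 0.4·(12) = 1.8
Best response: Up (2.6 is the largest).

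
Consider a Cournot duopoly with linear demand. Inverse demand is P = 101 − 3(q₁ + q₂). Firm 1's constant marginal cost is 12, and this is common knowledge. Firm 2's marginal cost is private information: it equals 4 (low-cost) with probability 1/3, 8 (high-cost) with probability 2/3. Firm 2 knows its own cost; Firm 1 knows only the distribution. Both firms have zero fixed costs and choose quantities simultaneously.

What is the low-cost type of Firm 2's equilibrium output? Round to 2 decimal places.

11.52

Each type of Firm 2 best-responds to q₁; Firm 1 best-responds to the expected q₂ over Firm 2's types.
Firm 2 with cost c maximizes (101 − 3(q₁+q₂) − c)·q₂, giving q₂(c) = (101 − c − 3q₁)/6.
E[c₂] = 1/3·4 + 2/3·8 = 6.66667
Firm 1's FOC against E[q₂] yields q₁ = (101 − 2·12 + E[c₂])/9 = (101 − 24 + 6.66667)/9 = 9.2963.
q₂(low-cost) = (101 − 4 − 3·9.2963)/6 = 11.5185.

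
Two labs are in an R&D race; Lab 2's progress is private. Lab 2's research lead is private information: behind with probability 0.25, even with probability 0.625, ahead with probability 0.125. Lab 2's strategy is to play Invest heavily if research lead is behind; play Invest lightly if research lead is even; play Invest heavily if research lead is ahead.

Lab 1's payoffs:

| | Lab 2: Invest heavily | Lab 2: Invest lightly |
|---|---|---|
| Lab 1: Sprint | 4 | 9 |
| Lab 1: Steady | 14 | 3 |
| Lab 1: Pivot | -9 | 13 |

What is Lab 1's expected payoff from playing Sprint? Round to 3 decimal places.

E[Sprint] = 0.25·4 + 0.625·9 + 0.125·4 = 1 + 5.625 + 0.5 = 7.125

7.125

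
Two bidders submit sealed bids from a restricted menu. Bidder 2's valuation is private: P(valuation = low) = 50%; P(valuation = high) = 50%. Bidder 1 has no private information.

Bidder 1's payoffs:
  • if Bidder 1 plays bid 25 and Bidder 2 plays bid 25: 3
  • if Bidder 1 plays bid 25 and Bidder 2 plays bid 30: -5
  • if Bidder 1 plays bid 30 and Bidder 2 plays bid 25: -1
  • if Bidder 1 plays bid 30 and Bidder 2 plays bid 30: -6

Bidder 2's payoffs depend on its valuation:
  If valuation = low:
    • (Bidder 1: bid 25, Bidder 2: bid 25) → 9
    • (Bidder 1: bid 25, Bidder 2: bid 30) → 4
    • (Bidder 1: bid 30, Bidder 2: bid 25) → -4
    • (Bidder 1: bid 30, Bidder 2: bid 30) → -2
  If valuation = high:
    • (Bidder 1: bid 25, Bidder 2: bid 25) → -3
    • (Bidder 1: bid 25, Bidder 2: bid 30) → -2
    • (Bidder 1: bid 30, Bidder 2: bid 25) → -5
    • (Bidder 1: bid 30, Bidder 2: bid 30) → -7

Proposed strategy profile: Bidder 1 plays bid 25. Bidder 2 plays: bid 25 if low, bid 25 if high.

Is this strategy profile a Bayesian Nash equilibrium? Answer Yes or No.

Bidder 1 plays bid 25: E[bid 25] = 0.5·(3) + 0.5·(3) = 3; E[bid 30] = -1. Best-responding. ✓
Bidder 2 (valuation low), facing bid 25: bid 25 gives 9, bid 30 gives 4. Proposed bid 25 is best. ✓
Bidder 2 (valuation high), facing bid 25: bid 25 gives -3, bid 30 gives -2. Proposed bid 25 is not best — profitable deviation exists. ✗

No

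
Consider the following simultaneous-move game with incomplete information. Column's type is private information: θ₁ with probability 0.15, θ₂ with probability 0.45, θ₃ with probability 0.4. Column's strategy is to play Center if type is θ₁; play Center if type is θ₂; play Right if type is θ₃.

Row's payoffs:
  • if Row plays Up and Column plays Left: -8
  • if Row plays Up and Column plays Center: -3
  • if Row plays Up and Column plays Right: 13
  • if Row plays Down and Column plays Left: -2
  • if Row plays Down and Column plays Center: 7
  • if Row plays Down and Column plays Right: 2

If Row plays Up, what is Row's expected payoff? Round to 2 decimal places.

3.40

E[Up] = 0.15·(-3) + 0.45·(-3) + 0.4·13 = (-0.45) + (-1.35) + 5.2 = 3.4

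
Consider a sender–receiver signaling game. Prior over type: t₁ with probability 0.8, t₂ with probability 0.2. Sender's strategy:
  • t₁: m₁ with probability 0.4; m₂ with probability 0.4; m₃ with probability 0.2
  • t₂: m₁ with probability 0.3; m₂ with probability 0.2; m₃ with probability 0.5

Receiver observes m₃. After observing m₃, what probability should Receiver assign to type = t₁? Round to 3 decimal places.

P(m₃) = 0.8·0.2 + 0.2·0.5 = 0.26
P(t₁ | m₃) = (0.8·0.2) / 0.26 = 0.16 / 0.26 = 0.615385

0.615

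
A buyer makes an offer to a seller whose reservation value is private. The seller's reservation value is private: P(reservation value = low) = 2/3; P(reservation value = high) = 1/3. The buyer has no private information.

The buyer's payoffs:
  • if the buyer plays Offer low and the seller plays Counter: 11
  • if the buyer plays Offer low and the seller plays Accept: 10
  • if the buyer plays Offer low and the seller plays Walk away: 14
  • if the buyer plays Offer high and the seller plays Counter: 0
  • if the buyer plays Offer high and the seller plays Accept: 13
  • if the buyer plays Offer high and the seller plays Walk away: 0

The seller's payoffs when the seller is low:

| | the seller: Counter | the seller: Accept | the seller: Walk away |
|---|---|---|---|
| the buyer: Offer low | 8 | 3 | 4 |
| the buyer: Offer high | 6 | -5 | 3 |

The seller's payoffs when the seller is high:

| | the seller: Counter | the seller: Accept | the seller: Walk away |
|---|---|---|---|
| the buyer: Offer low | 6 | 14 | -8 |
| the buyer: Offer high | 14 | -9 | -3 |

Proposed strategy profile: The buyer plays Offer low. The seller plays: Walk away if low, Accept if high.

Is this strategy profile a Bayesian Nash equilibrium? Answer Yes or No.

A profile is a BNE iff every type of every player is best-responding given beliefs about the other side.
The buyer plays Offer low: E[Offer low] = 2/3·(14) + 1/3·(10) = 38/3; E[Offer high] = 13/3. Best-responding. ✓
The seller (reservation value low), facing Offer low: Counter gives 8, Accept gives 3, Walk away gives 4. Proposed Walk away is not best — profitable deviation exists. ✗
The seller (reservation value high), facing Offer low: Counter gives 6, Accept gives 14, Walk away gives -8. Proposed Accept is best. ✓

No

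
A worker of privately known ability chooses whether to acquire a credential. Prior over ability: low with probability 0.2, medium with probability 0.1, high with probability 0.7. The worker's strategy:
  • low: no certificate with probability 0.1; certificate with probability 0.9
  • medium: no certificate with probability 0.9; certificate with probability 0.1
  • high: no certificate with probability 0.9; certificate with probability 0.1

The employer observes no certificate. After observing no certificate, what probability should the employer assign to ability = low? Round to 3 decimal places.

0.027

P(no certificate) = 0.2·0.1 + 0.1·0.9 + 0.7·0.9 = 0.74
P(low | no certificate) = (0.2·0.1) / 0.74 = 0.02 / 0.74 = 0.027027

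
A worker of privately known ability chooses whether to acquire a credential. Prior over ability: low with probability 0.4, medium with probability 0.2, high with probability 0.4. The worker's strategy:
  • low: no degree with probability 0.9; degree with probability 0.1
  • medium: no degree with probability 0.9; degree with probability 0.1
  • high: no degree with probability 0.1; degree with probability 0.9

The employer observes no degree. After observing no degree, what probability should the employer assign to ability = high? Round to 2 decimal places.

P(no degree) = 0.4·0.9 + 0.2·0.9 + 0.4·0.1 = 0.58
P(high | no degree) = (0.4·0.1) / 0.58 = 0.04 / 0.58 = 0.0689655

0.07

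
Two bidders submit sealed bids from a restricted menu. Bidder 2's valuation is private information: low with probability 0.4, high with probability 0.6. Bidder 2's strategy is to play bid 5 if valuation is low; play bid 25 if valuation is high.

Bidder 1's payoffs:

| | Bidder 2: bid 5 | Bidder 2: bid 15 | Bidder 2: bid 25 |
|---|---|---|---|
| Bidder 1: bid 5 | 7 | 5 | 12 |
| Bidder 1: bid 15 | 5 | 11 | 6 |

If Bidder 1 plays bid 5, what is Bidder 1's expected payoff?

10

E[bid 5] = 0.4·7 + 0.6·12 = 2.8 + 7.2 = 10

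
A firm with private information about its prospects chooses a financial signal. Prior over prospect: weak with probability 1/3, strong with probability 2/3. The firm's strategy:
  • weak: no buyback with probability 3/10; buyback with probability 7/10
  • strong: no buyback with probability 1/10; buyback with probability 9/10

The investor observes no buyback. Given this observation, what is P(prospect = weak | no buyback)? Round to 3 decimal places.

0.600

Apply Bayes' rule using the sender's strategy as the likelihood.
P(no buyback) = (1/3)·(3/10) + (2/3)·(1/10) = 1/6
P(weak | no buyback) = ((1/3)·(3/10)) / (1/6) = (1/10) / (1/6) = 3/5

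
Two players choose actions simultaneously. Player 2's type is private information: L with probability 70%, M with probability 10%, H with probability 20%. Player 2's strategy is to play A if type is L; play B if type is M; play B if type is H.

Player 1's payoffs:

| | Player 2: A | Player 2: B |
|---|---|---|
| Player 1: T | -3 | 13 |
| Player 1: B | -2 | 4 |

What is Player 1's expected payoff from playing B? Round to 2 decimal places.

E[B] = 0.7·(-2) + 0.1·4 + 0.2·4 = (-1.4) + 0.4 + 0.8 = -0.2

-0.20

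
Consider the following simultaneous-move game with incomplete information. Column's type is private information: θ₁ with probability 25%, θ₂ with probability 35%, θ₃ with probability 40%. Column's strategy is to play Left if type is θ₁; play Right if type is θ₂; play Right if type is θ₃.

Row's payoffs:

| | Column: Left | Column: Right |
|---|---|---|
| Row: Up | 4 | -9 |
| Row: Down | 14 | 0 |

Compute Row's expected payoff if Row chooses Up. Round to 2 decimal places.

Take the expectation over Column's type, weighting each type's action by its prior probability.
E[Up] = 0.25·4 + 0.35·(-9) + 0.4·(-9) = 1 + (-3.15) + (-3.6) = -5.75

-5.75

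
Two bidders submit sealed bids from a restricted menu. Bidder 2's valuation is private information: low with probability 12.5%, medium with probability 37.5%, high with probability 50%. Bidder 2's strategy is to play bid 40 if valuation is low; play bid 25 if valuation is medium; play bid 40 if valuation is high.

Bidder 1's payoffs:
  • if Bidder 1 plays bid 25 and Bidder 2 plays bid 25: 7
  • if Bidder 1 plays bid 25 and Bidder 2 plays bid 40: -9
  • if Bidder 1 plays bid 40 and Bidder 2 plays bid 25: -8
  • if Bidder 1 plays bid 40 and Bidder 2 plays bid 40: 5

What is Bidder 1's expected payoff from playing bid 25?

E[bid 25] = 0.125·(-9) + 0.375·7 + 0.5·(-9) = (-1.125) + 2.625 + (-4.5) = -3

-3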